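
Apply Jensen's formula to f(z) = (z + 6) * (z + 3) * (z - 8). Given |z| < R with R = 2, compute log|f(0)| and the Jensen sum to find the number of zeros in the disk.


Jensen's formula: (1/2pi)*integral log|f(Re^it)|dt = log|f(0)| + sum_{|a_k|<R} log(R/|a_k|)
Step 1: f(0) = 6 * 3 * (-8) = -144
Step 2: log|f(0)| = log|-6| + log|-3| + log|8| = 4.9698
Step 3: Zeros inside |z| < 2: none
Step 4: Jensen sum = (empty sum) = 0
Step 5: n(R) = number of terms in the Jensen sum = count of zeros inside |z| < 2 = 0

0


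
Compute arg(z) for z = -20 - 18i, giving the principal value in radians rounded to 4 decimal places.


Step 1: z = -20 - 18i
Step 2: arg(z) = atan2(-18, -20)
Step 3: arg(z) = -2.4088

-2.4088


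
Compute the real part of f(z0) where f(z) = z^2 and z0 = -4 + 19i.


Step 1: z0 = -4 + 19i
Step 2: z0^2 = (-4)^2 - 19^2 - 152i
Step 3: real part = 16 - 361 = -345

-345


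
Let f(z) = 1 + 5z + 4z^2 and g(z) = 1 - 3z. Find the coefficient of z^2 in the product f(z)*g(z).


Step 1: z^2 term in f*g comes from: (1)*(0) + (5z)*(-3z) + (4z^2)*(1)
Step 2: = 0 - 15 + 4
Step 3: = -11

-11


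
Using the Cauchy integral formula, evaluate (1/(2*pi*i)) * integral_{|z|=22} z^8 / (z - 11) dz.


Step 1: f(z) = z^8, a = 11 is inside |z| = 22
Step 2: By Cauchy integral formula: (1/(2pi*i)) * integral = f(a)
Step 3: f(11) = 11^8 = 214358881

214358881


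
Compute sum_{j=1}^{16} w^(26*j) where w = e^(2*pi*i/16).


Step 1: The sum sum_{j=1}^{n} w^(k*j) equals n if n | k, else 0.
Step 2: Here n = 16, k = 26
Step 3: Does n divide k? 16 | 26 -> False
Step 4: Sum = 0

0


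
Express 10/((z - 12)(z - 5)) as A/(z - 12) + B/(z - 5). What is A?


Step 1: Multiply both sides by (z - 12) and set z = 12
Step 2: A = 10 / (12 - 5)
Step 3: A = 10 / 7
Step 4: A = 10/7

10/7


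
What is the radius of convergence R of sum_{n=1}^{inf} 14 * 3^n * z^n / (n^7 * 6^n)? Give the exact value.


Step 1: General term a_n = 14 * 3^n / (n^7 * 6^n)
Step 2: By the root test, |a_n|^(1/n) = 14^(1/n) * 3 / (n^(7/n) * 6) -> 3/6 as n -> infinity (since 14^(1/n) -> 1 and n^(7/n) -> 1)
Step 3: R = 1/lim|a_n|^(1/n) = 6/3 = 2

2


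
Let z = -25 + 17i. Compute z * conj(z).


Step 1: conj(z) = -25 - 17i
Step 2: z * conj(z) = (-25)^2 + 17^2
Step 3: = 625 + 289 = 914

914


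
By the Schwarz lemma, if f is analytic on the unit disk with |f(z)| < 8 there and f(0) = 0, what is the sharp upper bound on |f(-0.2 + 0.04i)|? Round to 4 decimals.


Step 1: g = f/8 maps D -> D with g(0) = 0, so by the Schwarz lemma |g(z)| <= |z|, i.e. |f(z)| <= 8|z|; this is sharp (f(z) = 8z).
Step 2: |z0|^2 = (-0.2)^2 + 0.04^2 = 0.0416
Step 3: |z0| = sqrt(0.0416) = 0.203961
Step 4: Best bound = 8 * |z0| = 8 * 0.203961 = 1.6317

1.6317


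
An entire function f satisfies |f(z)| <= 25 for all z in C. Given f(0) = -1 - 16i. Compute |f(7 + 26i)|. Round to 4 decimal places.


Step 1: By Liouville's theorem, a bounded entire function is constant.
Step 2: f(z) = f(0) = -1 - 16i for all z.
Step 3: |f(w)| = |-1 - 16i| = sqrt(1 + 256)
Step 4: = 16.0312

16.0312


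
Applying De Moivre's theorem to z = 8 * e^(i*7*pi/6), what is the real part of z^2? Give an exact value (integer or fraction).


Step 1: By De Moivre's theorem, z^2 = 8^2 * e^(i*2*7*pi/6) = 64 * (cos(7*pi/3) + i*sin(7*pi/3))
Step 2: |z|^2 = 8^2 = 64
Step 3: Reduce the angle mod 2*pi: 7*pi/3 - 2*pi = pi/3
Step 4: cos(pi/3) = 1/2
Step 5: Re(z^2) = 64 * 1/2 = 32

32


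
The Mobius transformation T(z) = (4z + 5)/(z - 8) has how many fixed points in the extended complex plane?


Step 1: Fixed points satisfy T(z) = z
Step 2: z^2 - 12z - 5 = 0
Step 3: Discriminant = (-12)^2 - 4*1*(-5) = 164
Step 4: Number of fixed points = 2

2


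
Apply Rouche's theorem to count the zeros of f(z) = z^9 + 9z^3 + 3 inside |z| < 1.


Step 1: On |z| = 1 the three terms have sizes |z^9| = 1^9 = 1, |9z^3| = 9*1^3 = 9, |3| = 3
Step 2: The dominant term is g(z) = 9z^3; let h(z) = z^9 + 3 so f = g + h
Step 3: On |z| = 1: |g| = 9 and |h| <= 1 + 3 = 4
Step 4: Since 9 > 4, |h| < |g| on |z| = 1, so by Rouche f has the same number of zeros as g inside |z| < 1
Step 5: g(z) = 9z^3 has 3 zeros (at the origin, multiplicity 3) inside |z| < 1. Answer = 3

3


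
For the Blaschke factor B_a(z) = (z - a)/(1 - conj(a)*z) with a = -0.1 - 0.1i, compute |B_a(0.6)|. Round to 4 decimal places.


Step 1: Numerator z0 - a = 0.6 - (-0.1 - 0.1i) = 0.7 + 0.1i
Step 2: Denominator 1 - conj(a)*z0 = 1 - (-0.1 + 0.1i)*0.6 = 1.06 - 0.06i
Step 3: |z0 - a|^2 = 0.7^2 + 0.1^2 = 0.5; |1 - conj(a)*z0|^2 = 1.06^2 + (-0.06)^2 = 1.1272
Step 4: |B_a(0.6)| = sqrt(0.5 / 1.1272) = sqrt(0.443577)
Step 5: = 0.666

0.666


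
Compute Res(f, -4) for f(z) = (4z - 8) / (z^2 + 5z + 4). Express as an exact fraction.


Step 1: Q(z) = z^2 + 5z + 4 = (z + 4)(z + 1)
Step 2: Q'(z) = 2z + 5
Step 3: Q'(-4) = -3, P(-4) = -24
Step 4: Res = P(-4)/Q'(-4) = -24/(-3) = 8

8


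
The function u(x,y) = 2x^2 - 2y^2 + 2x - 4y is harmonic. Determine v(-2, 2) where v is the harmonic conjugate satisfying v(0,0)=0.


Step 1: v_x = -u_y = 4y + 4
Step 2: v_y = u_x = 4x + 2
Step 3: v = 4xy + 4x + 2y + C
Step 4: v(0,0) = 0 => C = 0
Step 5: v(-2, 2) = -20

-20


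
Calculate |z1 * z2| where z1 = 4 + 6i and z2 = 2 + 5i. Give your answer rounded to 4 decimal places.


Step 1: |z1| = sqrt(4^2 + 6^2) = sqrt(52)
Step 2: |z2| = sqrt(2^2 + 5^2) = sqrt(29)
Step 3: |z1*z2| = |z1|*|z2| = sqrt(52) * sqrt(29) = sqrt(52 * 29) = sqrt(1508)
Step 4: = 38.833

38.833


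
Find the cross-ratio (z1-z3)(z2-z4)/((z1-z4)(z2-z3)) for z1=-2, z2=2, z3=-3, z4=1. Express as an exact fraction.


Step 1: (z1-z3)(z2-z4) = 1 * 1 = 1
Step 2: (z1-z4)(z2-z3) = (-3) * 5 = -15
Step 3: Cross-ratio = -1/15 = -1/15

-1/15


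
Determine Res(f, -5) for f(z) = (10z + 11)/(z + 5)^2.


Step 1: Pole of order 2 at z = -5
Step 2: Res = lim d/dz [(z + 5)^2 * f(z)] as z -> -5
Step 3: (z + 5)^2 * f(z) = 10z + 11
Step 4: d/dz[10z + 11] = 10

10


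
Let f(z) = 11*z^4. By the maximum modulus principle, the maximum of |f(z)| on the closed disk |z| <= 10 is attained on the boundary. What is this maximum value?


Step 1: On |z| = 10, |f(z)| = 11 * |z|^4 = 11 * 10^4
Step 2: By maximum modulus principle, maximum is on boundary.
Step 3: Maximum = 11 * 10000 = 110000

110000


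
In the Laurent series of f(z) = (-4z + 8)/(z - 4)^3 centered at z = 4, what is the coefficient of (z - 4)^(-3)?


Step 1: Write the numerator in powers of (z - 4): -4z + 8 = -4(z - 4) + (-4*4 + 8) = -4(z - 4) - 8
Step 2: Divide by (z - 4)^3: f(z) = -8(z - 4)^(-3) - 4(z - 4)^(-2)
Step 3: This finite sum is the Laurent series of f about z = 4.
Step 4: Coefficient of (z - 4)^(-3) = -4*4 + 8 = -8

-8


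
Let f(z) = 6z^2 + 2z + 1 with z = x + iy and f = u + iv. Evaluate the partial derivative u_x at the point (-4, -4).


Step 1: f(z) = 6(x+iy)^2 + 2(x+iy) + 1
Step 2: u = 6(x^2 - y^2) + 2x + 1
Step 3: u_x = 12x + 2
Step 4: At (-4, -4): u_x = -48 + 2 = -46

-46


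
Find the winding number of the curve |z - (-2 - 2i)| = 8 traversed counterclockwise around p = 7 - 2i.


Step 1: Center c = (-2, -2), radius = 8
Step 2: |p - c|^2 = 9^2 + 0^2 = 81
Step 3: r^2 = 64
Step 4: |p-c| > r so winding number = 0

0


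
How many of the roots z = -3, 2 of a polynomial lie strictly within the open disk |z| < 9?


Step 1: Check each root:
  z = -3: |-3| = 3 < 9
  z = 2: |2| = 2 < 9
Step 2: Count = 2

2


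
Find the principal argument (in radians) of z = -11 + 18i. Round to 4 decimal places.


Step 1: z = -11 + 18i
Step 2: arg(z) = atan2(18, -11)
Step 3: arg(z) = 2.1193

2.1193


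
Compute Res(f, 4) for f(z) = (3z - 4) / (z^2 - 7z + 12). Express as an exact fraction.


Step 1: Q(z) = z^2 - 7z + 12 = (z - 4)(z - 3)
Step 2: Q'(z) = 2z - 7
Step 3: Q'(4) = 1, P(4) = 8
Step 4: Res = P(4)/Q'(4) = 8/1 = 8

8


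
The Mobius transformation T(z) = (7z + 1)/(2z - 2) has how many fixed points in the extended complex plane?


Step 1: Fixed points satisfy T(z) = z
Step 2: 2z^2 - 9z - 1 = 0
Step 3: Discriminant = (-9)^2 - 4*2*(-1) = 89
Step 4: Number of fixed points = 2

2


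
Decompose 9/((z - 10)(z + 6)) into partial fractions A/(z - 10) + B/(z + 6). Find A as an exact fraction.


Step 1: Multiply both sides by (z - 10) and set z = 10
Step 2: A = 9 / (10 + 6)
Step 3: A = 9 / 16
Step 4: A = 9/16

9/16


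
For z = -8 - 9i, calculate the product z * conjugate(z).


Step 1: conj(z) = -8 + 9i
Step 2: z * conj(z) = (-8)^2 + (-9)^2
Step 3: = 64 + 81 = 145

145


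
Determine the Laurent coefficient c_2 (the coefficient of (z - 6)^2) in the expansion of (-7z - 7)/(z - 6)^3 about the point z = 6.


Step 1: Write the numerator in powers of (z - 6): -7z - 7 = -7(z - 6) + (-7*6 - 7) = -7(z - 6) - 49
Step 2: Divide by (z - 6)^3: f(z) = -49(z - 6)^(-3) - 7(z - 6)^(-2)
Step 3: This finite sum is the Laurent series of f about z = 6.
Step 4: Only the powers -3 and -2 appear, so the coefficient of (z - 6)^2 = 0

0


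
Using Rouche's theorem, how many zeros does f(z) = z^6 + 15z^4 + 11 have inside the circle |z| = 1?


Step 1: On |z| = 1 the three terms have sizes |z^6| = 1^6 = 1, |15z^4| = 15*1^4 = 15, |11| = 11
Step 2: The dominant term is g(z) = 15z^4; let h(z) = z^6 + 11 so f = g + h
Step 3: On |z| = 1: |g| = 15 and |h| <= 1 + 11 = 12
Step 4: Since 15 > 12, |h| < |g| on |z| = 1, so by Rouche f has the same number of zeros as g inside |z| < 1
Step 5: g(z) = 15z^4 has 4 zeros (at the origin, multiplicity 4) inside |z| < 1. Answer = 4

4


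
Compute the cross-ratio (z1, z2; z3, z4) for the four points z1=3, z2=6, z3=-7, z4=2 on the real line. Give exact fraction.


Step 1: (z1-z3)(z2-z4) = 10 * 4 = 40
Step 2: (z1-z4)(z2-z3) = 1 * 13 = 13
Step 3: Cross-ratio = 40/13 = 40/13

40/13


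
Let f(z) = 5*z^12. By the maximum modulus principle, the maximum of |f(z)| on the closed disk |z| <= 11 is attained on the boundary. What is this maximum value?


Step 1: On |z| = 11, |f(z)| = 5 * |z|^12 = 5 * 11^12
Step 2: By maximum modulus principle, maximum is on boundary.
Step 3: Maximum = 5 * 3138428376721 = 15692141883605

15692141883605


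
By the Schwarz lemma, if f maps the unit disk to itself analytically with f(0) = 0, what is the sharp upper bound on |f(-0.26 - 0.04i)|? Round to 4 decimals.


Step 1: Schwarz lemma: if f: D -> D is analytic with f(0) = 0, then |f(z)| <= |z| for all z in D, and this is sharp (f(z) = z).
Step 2: |z0|^2 = (-0.26)^2 + (-0.04)^2 = 0.0692
Step 3: |z0| = sqrt(0.0692) = 0.263059
Step 4: Best bound = |z0| = 0.2631

0.2631


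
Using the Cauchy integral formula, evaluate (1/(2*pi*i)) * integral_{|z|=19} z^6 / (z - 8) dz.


Step 1: f(z) = z^6, a = 8 is inside |z| = 19
Step 2: By Cauchy integral formula: (1/(2pi*i)) * integral = f(a)
Step 3: f(8) = 8^6 = 262144

262144


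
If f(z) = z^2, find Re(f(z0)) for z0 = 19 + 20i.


Step 1: z0 = 19 + 20i
Step 2: z0^2 = 19^2 - 20^2 + 760i
Step 3: real part = 361 - 400 = -39

-39


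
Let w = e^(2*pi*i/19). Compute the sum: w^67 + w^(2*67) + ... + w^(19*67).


Step 1: The sum sum_{j=1}^{n} w^(k*j) equals n if n | k, else 0.
Step 2: Here n = 19, k = 67
Step 3: Does n divide k? 19 | 67 -> False
Step 4: Sum = 0

0


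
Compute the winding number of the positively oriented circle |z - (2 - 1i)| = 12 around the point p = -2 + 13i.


Step 1: Center c = (2, -1), radius = 12
Step 2: |p - c|^2 = (-4)^2 + 14^2 = 212
Step 3: r^2 = 144
Step 4: |p-c| > r so winding number = 0

0


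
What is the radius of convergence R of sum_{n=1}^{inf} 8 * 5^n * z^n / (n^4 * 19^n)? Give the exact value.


Step 1: General term a_n = 8 * 5^n / (n^4 * 19^n)
Step 2: By the root test, |a_n|^(1/n) = 8^(1/n) * 5 / (n^(4/n) * 19) -> 5/19 as n -> infinity (since 8^(1/n) -> 1 and n^(4/n) -> 1)
Step 3: R = 1/lim|a_n|^(1/n) = 19/5

19/5


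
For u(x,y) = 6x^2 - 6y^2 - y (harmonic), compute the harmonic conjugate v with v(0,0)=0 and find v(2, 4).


Step 1: v_x = -u_y = 12y + 1
Step 2: v_y = u_x = 12x + 0
Step 3: v = 12xy + x + C
Step 4: v(0,0) = 0 => C = 0
Step 5: v(2, 4) = 98

98


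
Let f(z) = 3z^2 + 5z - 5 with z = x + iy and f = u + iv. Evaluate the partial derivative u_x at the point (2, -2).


Step 1: f(z) = 3(x+iy)^2 + 5(x+iy) - 5
Step 2: u = 3(x^2 - y^2) + 5x - 5
Step 3: u_x = 6x + 5
Step 4: At (2, -2): u_x = 12 + 5 = 17

17


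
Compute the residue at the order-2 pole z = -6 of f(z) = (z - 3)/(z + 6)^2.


Step 1: Pole of order 2 at z = -6
Step 2: Res = lim d/dz [(z + 6)^2 * f(z)] as z -> -6
Step 3: (z + 6)^2 * f(z) = z - 3
Step 4: d/dz[z - 3] = 1

1


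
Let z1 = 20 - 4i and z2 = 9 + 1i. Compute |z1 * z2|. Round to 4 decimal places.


Step 1: |z1| = sqrt(20^2 + (-4)^2) = sqrt(416)
Step 2: |z2| = sqrt(9^2 + 1^2) = sqrt(82)
Step 3: |z1*z2| = |z1|*|z2| = sqrt(416) * sqrt(82) = sqrt(416 * 82) = sqrt(34112)
Step 4: = 184.6943

184.6943


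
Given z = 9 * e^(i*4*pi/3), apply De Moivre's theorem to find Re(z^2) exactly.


Step 1: By De Moivre's theorem, z^2 = 9^2 * e^(i*2*4*pi/3) = 81 * (cos(8*pi/3) + i*sin(8*pi/3))
Step 2: |z|^2 = 9^2 = 81
Step 3: Reduce the angle mod 2*pi: 8*pi/3 - 2*pi = 2*pi/3
Step 4: cos(2*pi/3) = -1/2
Step 5: Re(z^2) = 81 * (-1/2) = -81/2

-81/2


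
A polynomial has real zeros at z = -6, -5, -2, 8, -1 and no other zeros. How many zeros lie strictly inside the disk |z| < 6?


Step 1: Check each root:
  z = -6: |-6| = 6 >= 6
  z = -5: |-5| = 5 < 6
  z = -2: |-2| = 2 < 6
  z = 8: |8| = 8 >= 6
  z = -1: |-1| = 1 < 6
Step 2: Count = 3

3


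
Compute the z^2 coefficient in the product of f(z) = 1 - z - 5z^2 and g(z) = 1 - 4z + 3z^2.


Step 1: z^2 term in f*g comes from: (1)*(3z^2) + (-z)*(-4z) + (-5z^2)*(1)
Step 2: = 3 + 4 - 5
Step 3: = 2

2


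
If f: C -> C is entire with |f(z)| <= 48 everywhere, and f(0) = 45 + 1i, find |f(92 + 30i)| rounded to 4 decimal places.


Step 1: By Liouville's theorem, a bounded entire function is constant.
Step 2: f(z) = f(0) = 45 + 1i for all z.
Step 3: |f(w)| = |45 + 1i| = sqrt(2025 + 1)
Step 4: = 45.0111

45.0111


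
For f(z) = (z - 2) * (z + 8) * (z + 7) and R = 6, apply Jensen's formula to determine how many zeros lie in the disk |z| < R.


Jensen's formula: (1/2pi)*integral log|f(Re^it)|dt = log|f(0)| + sum_{|a_k|<R} log(R/|a_k|)
Step 1: f(0) = (-2) * 8 * 7 = -112
Step 2: log|f(0)| = log|2| + log|-8| + log|-7| = 4.7185
Step 3: Zeros inside |z| < 6: 2
Step 4: Jensen sum = log(6/2) = 1.0986
Step 5: n(R) = number of terms in the Jensen sum = count of zeros inside |z| < 6 = 1

1


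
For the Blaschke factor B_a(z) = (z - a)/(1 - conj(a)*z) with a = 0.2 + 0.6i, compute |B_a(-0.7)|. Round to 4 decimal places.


Step 1: Numerator z0 - a = -0.7 - (0.2 + 0.6i) = -0.9 - 0.6i
Step 2: Denominator 1 - conj(a)*z0 = 1 - (0.2 - 0.6i)*(-0.7) = 1.14 - 0.42i
Step 3: |z0 - a|^2 = (-0.9)^2 + (-0.6)^2 = 1.17; |1 - conj(a)*z0|^2 = 1.14^2 + (-0.42)^2 = 1.476
Step 4: |B_a(-0.7)| = sqrt(1.17 / 1.476) = sqrt(0.792683)
Step 5: = 0.8903

0.8903


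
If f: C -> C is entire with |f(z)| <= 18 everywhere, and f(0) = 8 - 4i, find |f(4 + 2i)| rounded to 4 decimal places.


Step 1: By Liouville's theorem, a bounded entire function is constant.
Step 2: f(z) = f(0) = 8 - 4i for all z.
Step 3: |f(w)| = |8 - 4i| = sqrt(64 + 16)
Step 4: = 8.9443

8.9443


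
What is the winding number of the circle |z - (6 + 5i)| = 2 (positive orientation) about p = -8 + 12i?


Step 1: Center c = (6, 5), radius = 2
Step 2: |p - c|^2 = (-14)^2 + 7^2 = 245
Step 3: r^2 = 4
Step 4: |p-c| > r so winding number = 0

0


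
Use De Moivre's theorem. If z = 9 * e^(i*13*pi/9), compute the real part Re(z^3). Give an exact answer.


Step 1: By De Moivre's theorem, z^3 = 9^3 * e^(i*3*13*pi/9) = 729 * (cos(13*pi/3) + i*sin(13*pi/3))
Step 2: |z|^3 = 9^3 = 729
Step 3: Reduce the angle mod 2*pi: 13*pi/3 - 4*pi = pi/3
Step 4: cos(pi/3) = 1/2
Step 5: Re(z^3) = 729 * 1/2 = 729/2

729/2


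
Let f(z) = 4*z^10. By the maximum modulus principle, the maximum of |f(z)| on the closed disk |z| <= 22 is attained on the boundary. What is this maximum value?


Step 1: On |z| = 22, |f(z)| = 4 * |z|^10 = 4 * 22^10
Step 2: By maximum modulus principle, maximum is on boundary.
Step 3: Maximum = 4 * 26559922791424 = 106239691165696

106239691165696


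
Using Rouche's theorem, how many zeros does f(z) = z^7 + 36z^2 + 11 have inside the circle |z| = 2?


Step 1: On |z| = 2 the three terms have sizes |z^7| = 2^7 = 128, |36z^2| = 36*2^2 = 144, |11| = 11
Step 2: The dominant term is g(z) = 36z^2; let h(z) = z^7 + 11 so f = g + h
Step 3: On |z| = 2: |g| = 144 and |h| <= 128 + 11 = 139
Step 4: Since 144 > 139, |h| < |g| on |z| = 2, so by Rouche f has the same number of zeros as g inside |z| < 2
Step 5: g(z) = 36z^2 has 2 zeros (at the origin, multiplicity 2) inside |z| < 2. Answer = 2

2


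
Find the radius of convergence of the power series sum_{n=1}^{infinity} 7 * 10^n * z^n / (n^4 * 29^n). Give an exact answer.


Step 1: General term a_n = 7 * 10^n / (n^4 * 29^n)
Step 2: By the root test, |a_n|^(1/n) = 7^(1/n) * 10 / (n^(4/n) * 29) -> 10/29 as n -> infinity (since 7^(1/n) -> 1 and n^(4/n) -> 1)
Step 3: R = 1/lim|a_n|^(1/n) = 29/10

29/10


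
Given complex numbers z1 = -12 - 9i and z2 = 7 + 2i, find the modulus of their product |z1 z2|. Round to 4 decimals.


Step 1: |z1| = sqrt((-12)^2 + (-9)^2) = sqrt(225)
Step 2: |z2| = sqrt(7^2 + 2^2) = sqrt(53)
Step 3: |z1*z2| = |z1|*|z2| = sqrt(225) * sqrt(53) = sqrt(225 * 53) = sqrt(11925)
Step 4: = 109.2016

109.2016


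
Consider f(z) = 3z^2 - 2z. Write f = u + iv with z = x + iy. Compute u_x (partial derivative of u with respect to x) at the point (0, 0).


Step 1: f(z) = 3(x+iy)^2 - 2(x+iy) + 0
Step 2: u = 3(x^2 - y^2) - 2x + 0
Step 3: u_x = 6x - 2
Step 4: At (0, 0): u_x = 0 - 2 = -2

-2


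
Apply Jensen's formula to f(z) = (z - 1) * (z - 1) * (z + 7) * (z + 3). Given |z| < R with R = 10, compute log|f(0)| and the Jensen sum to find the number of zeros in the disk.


Jensen's formula: (1/2pi)*integral log|f(Re^it)|dt = log|f(0)| + sum_{|a_k|<R} log(R/|a_k|)
Step 1: f(0) = (-1) * (-1) * 7 * 3 = 21
Step 2: log|f(0)| = log|1| + log|1| + log|-7| + log|-3| = 3.0445
Step 3: Zeros inside |z| < 10: 1, 1, -7, -3
Step 4: Jensen sum = log(10/1) + log(10/1) + log(10/7) + log(10/3) = 6.1658
Step 5: n(R) = number of terms in the Jensen sum = count of zeros inside |z| < 10 = 4

4


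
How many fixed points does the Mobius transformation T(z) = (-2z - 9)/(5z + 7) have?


Step 1: Fixed points satisfy T(z) = z
Step 2: 5z^2 + 9z + 9 = 0
Step 3: Discriminant = 9^2 - 4*5*9 = -99
Step 4: Number of fixed points = 2

2


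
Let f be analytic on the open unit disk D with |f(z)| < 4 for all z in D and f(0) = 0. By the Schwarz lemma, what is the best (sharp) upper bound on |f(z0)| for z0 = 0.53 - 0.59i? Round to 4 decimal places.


Step 1: g = f/4 maps D -> D with g(0) = 0, so by the Schwarz lemma |g(z)| <= |z|, i.e. |f(z)| <= 4|z|; this is sharp (f(z) = 4z).
Step 2: |z0|^2 = 0.53^2 + (-0.59)^2 = 0.629
Step 3: |z0| = sqrt(0.629) = 0.793095
Step 4: Best bound = 4 * |z0| = 4 * 0.793095 = 3.1724

3.1724


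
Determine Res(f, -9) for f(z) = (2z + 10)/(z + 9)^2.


Step 1: Pole of order 2 at z = -9
Step 2: Res = lim d/dz [(z + 9)^2 * f(z)] as z -> -9
Step 3: (z + 9)^2 * f(z) = 2z + 10
Step 4: d/dz[2z + 10] = 2

2


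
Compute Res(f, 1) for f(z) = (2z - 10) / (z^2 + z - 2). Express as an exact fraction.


Step 1: Q(z) = z^2 + z - 2 = (z - 1)(z + 2)
Step 2: Q'(z) = 2z + 1
Step 3: Q'(1) = 3, P(1) = -8
Step 4: Res = P(1)/Q'(1) = -8/3 = -8/3

-8/3


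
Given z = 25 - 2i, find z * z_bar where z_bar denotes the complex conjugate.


Step 1: conj(z) = 25 + 2i
Step 2: z * conj(z) = 25^2 + (-2)^2
Step 3: = 625 + 4 = 629

629


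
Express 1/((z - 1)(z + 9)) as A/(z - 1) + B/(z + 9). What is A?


Step 1: Multiply both sides by (z - 1) and set z = 1
Step 2: A = 1 / (1 + 9)
Step 3: A = 1 / 10
Step 4: A = 1/10

1/10


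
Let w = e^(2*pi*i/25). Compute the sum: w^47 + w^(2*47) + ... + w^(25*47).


Step 1: The sum sum_{j=1}^{n} w^(k*j) equals n if n | k, else 0.
Step 2: Here n = 25, k = 47
Step 3: Does n divide k? 25 | 47 -> False
Step 4: Sum = 0

0


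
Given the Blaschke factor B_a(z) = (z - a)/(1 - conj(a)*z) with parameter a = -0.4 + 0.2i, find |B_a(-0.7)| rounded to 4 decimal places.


Step 1: Numerator z0 - a = -0.7 - (-0.4 + 0.2i) = -0.3 - 0.2i
Step 2: Denominator 1 - conj(a)*z0 = 1 - (-0.4 - 0.2i)*(-0.7) = 0.72 - 0.14i
Step 3: |z0 - a|^2 = (-0.3)^2 + (-0.2)^2 = 0.13; |1 - conj(a)*z0|^2 = 0.72^2 + (-0.14)^2 = 0.538
Step 4: |B_a(-0.7)| = sqrt(0.13 / 0.538) = sqrt(0.241636)
Step 5: = 0.4916

0.4916


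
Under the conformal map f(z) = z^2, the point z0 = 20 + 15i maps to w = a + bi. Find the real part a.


Step 1: z0 = 20 + 15i
Step 2: z0^2 = 20^2 - 15^2 + 600i
Step 3: real part = 400 - 225 = 175

175


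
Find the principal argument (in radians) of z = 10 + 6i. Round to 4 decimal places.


Step 1: z = 10 + 6i
Step 2: arg(z) = atan2(6, 10)
Step 3: arg(z) = 0.5404

0.5404


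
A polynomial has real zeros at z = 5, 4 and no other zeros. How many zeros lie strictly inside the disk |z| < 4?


Step 1: Check each root:
  z = 5: |5| = 5 >= 4
  z = 4: |4| = 4 >= 4
Step 2: Count = 0

0


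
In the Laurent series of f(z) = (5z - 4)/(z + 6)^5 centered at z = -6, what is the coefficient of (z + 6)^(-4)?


Step 1: Write the numerator in powers of (z + 6): 5z - 4 = 5(z + 6) + (5*(-6) - 4) = 5(z + 6) - 34
Step 2: Divide by (z + 6)^5: f(z) = -34(z + 6)^(-5) + 5(z + 6)^(-4)
Step 3: This finite sum is the Laurent series of f about z = -6.
Step 4: Coefficient of (z + 6)^(-4) = coefficient of (z + 6) in the re-centred numerator = 5

5


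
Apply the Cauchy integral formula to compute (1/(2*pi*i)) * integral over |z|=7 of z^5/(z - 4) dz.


Step 1: f(z) = z^5, a = 4 is inside |z| = 7
Step 2: By Cauchy integral formula: (1/(2pi*i)) * integral = f(a)
Step 3: f(4) = 4^5 = 1024

1024


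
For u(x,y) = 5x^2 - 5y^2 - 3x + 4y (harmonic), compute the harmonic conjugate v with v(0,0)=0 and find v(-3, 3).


Step 1: v_x = -u_y = 10y - 4
Step 2: v_y = u_x = 10x - 3
Step 3: v = 10xy - 4x - 3y + C
Step 4: v(0,0) = 0 => C = 0
Step 5: v(-3, 3) = -87

-87


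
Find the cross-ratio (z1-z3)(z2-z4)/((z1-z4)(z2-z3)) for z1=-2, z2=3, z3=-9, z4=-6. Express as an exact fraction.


Step 1: (z1-z3)(z2-z4) = 7 * 9 = 63
Step 2: (z1-z4)(z2-z3) = 4 * 12 = 48
Step 3: Cross-ratio = 63/48 = 21/16

21/16


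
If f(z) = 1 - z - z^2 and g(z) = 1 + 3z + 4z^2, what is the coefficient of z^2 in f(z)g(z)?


Step 1: z^2 term in f*g comes from: (1)*(4z^2) + (-z)*(3z) + (-z^2)*(1)
Step 2: = 4 - 3 - 1
Step 3: = 0

0


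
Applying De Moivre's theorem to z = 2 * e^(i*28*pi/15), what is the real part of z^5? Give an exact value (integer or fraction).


Step 1: By De Moivre's theorem, z^5 = 2^5 * e^(i*5*28*pi/15) = 32 * (cos(28*pi/3) + i*sin(28*pi/3))
Step 2: |z|^5 = 2^5 = 32
Step 3: Reduce the angle mod 2*pi: 28*pi/3 - 8*pi = 4*pi/3
Step 4: cos(4*pi/3) = -1/2
Step 5: Re(z^5) = 32 * (-1/2) = -16

-16


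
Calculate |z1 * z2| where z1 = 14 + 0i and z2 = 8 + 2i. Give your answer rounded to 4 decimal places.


Step 1: |z1| = sqrt(14^2 + 0^2) = sqrt(196)
Step 2: |z2| = sqrt(8^2 + 2^2) = sqrt(68)
Step 3: |z1*z2| = |z1|*|z2| = sqrt(196) * sqrt(68) = sqrt(196 * 68) = sqrt(13328)
Step 4: = 115.447

115.447


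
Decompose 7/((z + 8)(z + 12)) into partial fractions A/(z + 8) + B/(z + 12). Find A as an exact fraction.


Step 1: Multiply both sides by (z + 8) and set z = -8
Step 2: A = 7 / (-8 + 12)
Step 3: A = 7 / 4
Step 4: A = 7/4

7/4


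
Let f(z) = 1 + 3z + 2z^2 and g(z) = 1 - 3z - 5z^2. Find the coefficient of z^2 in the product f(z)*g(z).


Step 1: z^2 term in f*g comes from: (1)*(-5z^2) + (3z)*(-3z) + (2z^2)*(1)
Step 2: = -5 - 9 + 2
Step 3: = -12

-12


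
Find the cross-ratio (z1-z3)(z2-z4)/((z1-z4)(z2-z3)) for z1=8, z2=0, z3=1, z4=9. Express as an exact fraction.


Step 1: (z1-z3)(z2-z4) = 7 * (-9) = -63
Step 2: (z1-z4)(z2-z3) = (-1) * (-1) = 1
Step 3: Cross-ratio = -63/1 = -63

-63


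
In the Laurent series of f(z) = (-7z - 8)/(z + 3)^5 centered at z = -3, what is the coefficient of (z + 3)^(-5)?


Step 1: Write the numerator in powers of (z + 3): -7z - 8 = -7(z + 3) + (-7*(-3) - 8) = -7(z + 3) + 13
Step 2: Divide by (z + 3)^5: f(z) = 13(z + 3)^(-5) - 7(z + 3)^(-4)
Step 3: This finite sum is the Laurent series of f about z = -3.
Step 4: Coefficient of (z + 3)^(-5) = -7*(-3) - 8 = 13

13


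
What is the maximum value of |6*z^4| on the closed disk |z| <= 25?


Step 1: On |z| = 25, |f(z)| = 6 * |z|^4 = 6 * 25^4
Step 2: By maximum modulus principle, maximum is on boundary.
Step 3: Maximum = 6 * 390625 = 2343750

2343750


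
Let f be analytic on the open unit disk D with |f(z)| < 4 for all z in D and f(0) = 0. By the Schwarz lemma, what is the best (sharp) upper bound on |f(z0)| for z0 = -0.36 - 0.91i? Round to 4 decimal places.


Step 1: g = f/4 maps D -> D with g(0) = 0, so by the Schwarz lemma |g(z)| <= |z|, i.e. |f(z)| <= 4|z|; this is sharp (f(z) = 4z).
Step 2: |z0|^2 = (-0.36)^2 + (-0.91)^2 = 0.9577
Step 3: |z0| = sqrt(0.9577) = 0.978621
Step 4: Best bound = 4 * |z0| = 4 * 0.978621 = 3.9145

3.9145


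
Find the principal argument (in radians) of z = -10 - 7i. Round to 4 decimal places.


Step 1: z = -10 - 7i
Step 2: arg(z) = atan2(-7, -10)
Step 3: arg(z) = -2.5309

-2.5309


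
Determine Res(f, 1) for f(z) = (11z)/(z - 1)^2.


Step 1: Pole of order 2 at z = 1
Step 2: Res = lim d/dz [(z - 1)^2 * f(z)] as z -> 1
Step 3: (z - 1)^2 * f(z) = 11z
Step 4: d/dz[11z] = 11

11


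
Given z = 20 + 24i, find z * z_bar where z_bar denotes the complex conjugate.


Step 1: conj(z) = 20 - 24i
Step 2: z * conj(z) = 20^2 + 24^2
Step 3: = 400 + 576 = 976

976


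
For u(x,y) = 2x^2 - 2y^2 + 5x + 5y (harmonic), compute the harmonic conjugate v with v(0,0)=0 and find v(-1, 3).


Step 1: v_x = -u_y = 4y - 5
Step 2: v_y = u_x = 4x + 5
Step 3: v = 4xy - 5x + 5y + C
Step 4: v(0,0) = 0 => C = 0
Step 5: v(-1, 3) = 8

8


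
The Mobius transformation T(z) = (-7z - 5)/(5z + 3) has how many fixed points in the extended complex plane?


Step 1: Fixed points satisfy T(z) = z
Step 2: 5z^2 + 10z + 5 = 0
Step 3: Discriminant = 10^2 - 4*5*5 = 0
Step 4: Number of fixed points = 1

1


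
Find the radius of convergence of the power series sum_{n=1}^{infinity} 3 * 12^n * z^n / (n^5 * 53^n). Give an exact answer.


Step 1: General term a_n = 3 * 12^n / (n^5 * 53^n)
Step 2: By the root test, |a_n|^(1/n) = 3^(1/n) * 12 / (n^(5/n) * 53) -> 12/53 as n -> infinity (since 3^(1/n) -> 1 and n^(5/n) -> 1)
Step 3: R = 1/lim|a_n|^(1/n) = 53/12

53/12


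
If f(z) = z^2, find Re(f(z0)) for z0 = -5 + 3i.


Step 1: z0 = -5 + 3i
Step 2: z0^2 = (-5)^2 - 3^2 - 30i
Step 3: real part = 25 - 9 = 16

16


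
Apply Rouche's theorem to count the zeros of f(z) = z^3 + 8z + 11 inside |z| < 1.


Step 1: On |z| = 1 the three terms have sizes |z^3| = 1^3 = 1, |8z| = 8*1 = 8, |11| = 11
Step 2: The dominant term is g(z) = 11; let h(z) = z^3 + 8z so f = g + h
Step 3: On |z| = 1: |g| = 11 and |h| <= 1 + 8 = 9
Step 4: Since 11 > 9, |h| < |g| on |z| = 1, so by Rouche f has the same number of zeros as g inside |z| < 1
Step 5: g(z) = 11 is a nonzero constant with no zeros inside |z| < 1. Answer = 0

0


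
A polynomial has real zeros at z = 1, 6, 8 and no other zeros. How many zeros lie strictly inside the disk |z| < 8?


Step 1: Check each root:
  z = 1: |1| = 1 < 8
  z = 6: |6| = 6 < 8
  z = 8: |8| = 8 >= 8
Step 2: Count = 2

2


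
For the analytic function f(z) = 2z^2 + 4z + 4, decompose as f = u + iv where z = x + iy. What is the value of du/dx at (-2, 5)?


Step 1: f(z) = 2(x+iy)^2 + 4(x+iy) + 4
Step 2: u = 2(x^2 - y^2) + 4x + 4
Step 3: u_x = 4x + 4
Step 4: At (-2, 5): u_x = -8 + 4 = -4

-4


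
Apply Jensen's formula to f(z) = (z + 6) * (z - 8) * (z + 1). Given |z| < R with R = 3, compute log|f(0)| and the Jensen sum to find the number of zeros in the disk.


Jensen's formula: (1/2pi)*integral log|f(Re^it)|dt = log|f(0)| + sum_{|a_k|<R} log(R/|a_k|)
Step 1: f(0) = 6 * (-8) * 1 = -48
Step 2: log|f(0)| = log|-6| + log|8| + log|-1| = 3.8712
Step 3: Zeros inside |z| < 3: -1
Step 4: Jensen sum = log(3/1) = 1.0986
Step 5: n(R) = number of terms in the Jensen sum = count of zeros inside |z| < 3 = 1

1


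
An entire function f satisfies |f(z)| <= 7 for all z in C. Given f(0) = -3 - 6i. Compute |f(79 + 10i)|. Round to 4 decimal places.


Step 1: By Liouville's theorem, a bounded entire function is constant.
Step 2: f(z) = f(0) = -3 - 6i for all z.
Step 3: |f(w)| = |-3 - 6i| = sqrt(9 + 36)
Step 4: = 6.7082

6.7082


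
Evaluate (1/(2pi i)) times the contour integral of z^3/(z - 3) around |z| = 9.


Step 1: f(z) = z^3, a = 3 is inside |z| = 9
Step 2: By Cauchy integral formula: (1/(2pi*i)) * integral = f(a)
Step 3: f(3) = 3^3 = 27

27


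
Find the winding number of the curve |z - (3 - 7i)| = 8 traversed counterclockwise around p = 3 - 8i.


Step 1: Center c = (3, -7), radius = 8
Step 2: |p - c|^2 = 0^2 + (-1)^2 = 1
Step 3: r^2 = 64
Step 4: |p-c| < r so winding number = 1

1


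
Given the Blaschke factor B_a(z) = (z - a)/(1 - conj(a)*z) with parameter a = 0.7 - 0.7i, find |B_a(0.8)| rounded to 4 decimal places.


Step 1: Numerator z0 - a = 0.8 - (0.7 - 0.7i) = 0.1 + 0.7i
Step 2: Denominator 1 - conj(a)*z0 = 1 - (0.7 + 0.7i)*0.8 = 0.44 - 0.56i
Step 3: |z0 - a|^2 = 0.1^2 + 0.7^2 = 0.5; |1 - conj(a)*z0|^2 = 0.44^2 + (-0.56)^2 = 0.5072
Step 4: |B_a(0.8)| = sqrt(0.5 / 0.5072) = sqrt(0.985804)
Step 5: = 0.9929

0.9929


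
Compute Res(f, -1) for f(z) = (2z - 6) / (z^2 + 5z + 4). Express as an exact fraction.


Step 1: Q(z) = z^2 + 5z + 4 = (z + 1)(z + 4)
Step 2: Q'(z) = 2z + 5
Step 3: Q'(-1) = 3, P(-1) = -8
Step 4: Res = P(-1)/Q'(-1) = -8/3 = -8/3

-8/3


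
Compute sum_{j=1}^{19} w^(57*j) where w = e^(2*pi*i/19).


Step 1: The sum sum_{j=1}^{n} w^(k*j) equals n if n | k, else 0.
Step 2: Here n = 19, k = 57
Step 3: Does n divide k? 19 | 57 -> True
Step 4: Sum = 19

19


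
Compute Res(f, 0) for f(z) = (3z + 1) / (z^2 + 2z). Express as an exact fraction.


Step 1: Q(z) = z^2 + 2z = (z)(z + 2)
Step 2: Q'(z) = 2z + 2
Step 3: Q'(0) = 2, P(0) = 1
Step 4: Res = P(0)/Q'(0) = 1/2 = 1/2

1/2


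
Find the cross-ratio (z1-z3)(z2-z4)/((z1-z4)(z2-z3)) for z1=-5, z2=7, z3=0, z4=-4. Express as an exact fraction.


Step 1: (z1-z3)(z2-z4) = (-5) * 11 = -55
Step 2: (z1-z4)(z2-z3) = (-1) * 7 = -7
Step 3: Cross-ratio = 55/7 = 55/7

55/7


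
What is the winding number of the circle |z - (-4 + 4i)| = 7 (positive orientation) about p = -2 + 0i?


Step 1: Center c = (-4, 4), radius = 7
Step 2: |p - c|^2 = 2^2 + (-4)^2 = 20
Step 3: r^2 = 49
Step 4: |p-c| < r so winding number = 1

1


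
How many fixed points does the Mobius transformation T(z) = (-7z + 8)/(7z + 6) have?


Step 1: Fixed points satisfy T(z) = z
Step 2: 7z^2 + 13z - 8 = 0
Step 3: Discriminant = 13^2 - 4*7*(-8) = 393
Step 4: Number of fixed points = 2

2


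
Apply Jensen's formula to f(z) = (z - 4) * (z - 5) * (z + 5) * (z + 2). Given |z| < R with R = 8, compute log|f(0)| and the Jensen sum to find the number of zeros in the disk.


Jensen's formula: (1/2pi)*integral log|f(Re^it)|dt = log|f(0)| + sum_{|a_k|<R} log(R/|a_k|)
Step 1: f(0) = (-4) * (-5) * 5 * 2 = 200
Step 2: log|f(0)| = log|4| + log|5| + log|-5| + log|-2| = 5.2983
Step 3: Zeros inside |z| < 8: 4, 5, -5, -2
Step 4: Jensen sum = log(8/4) + log(8/5) + log(8/5) + log(8/2) = 3.0194
Step 5: n(R) = number of terms in the Jensen sum = count of zeros inside |z| < 8 = 4

4


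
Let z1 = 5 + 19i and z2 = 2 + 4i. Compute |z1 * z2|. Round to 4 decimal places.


Step 1: |z1| = sqrt(5^2 + 19^2) = sqrt(386)
Step 2: |z2| = sqrt(2^2 + 4^2) = sqrt(20)
Step 3: |z1*z2| = |z1|*|z2| = sqrt(386) * sqrt(20) = sqrt(386 * 20) = sqrt(7720)
Step 4: = 87.8635

87.8635


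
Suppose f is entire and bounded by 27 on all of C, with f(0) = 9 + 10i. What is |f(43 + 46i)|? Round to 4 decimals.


Step 1: By Liouville's theorem, a bounded entire function is constant.
Step 2: f(z) = f(0) = 9 + 10i for all z.
Step 3: |f(w)| = |9 + 10i| = sqrt(81 + 100)
Step 4: = 13.4536

13.4536


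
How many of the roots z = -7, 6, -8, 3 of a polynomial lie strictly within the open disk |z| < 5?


Step 1: Check each root:
  z = -7: |-7| = 7 >= 5
  z = 6: |6| = 6 >= 5
  z = -8: |-8| = 8 >= 5
  z = 3: |3| = 3 < 5
Step 2: Count = 1

1


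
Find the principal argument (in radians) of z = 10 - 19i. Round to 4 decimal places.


Step 1: z = 10 - 19i
Step 2: arg(z) = atan2(-19, 10)
Step 3: arg(z) = -1.0863

-1.0863


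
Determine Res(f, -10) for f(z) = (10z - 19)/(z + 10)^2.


Step 1: Pole of order 2 at z = -10
Step 2: Res = lim d/dz [(z + 10)^2 * f(z)] as z -> -10
Step 3: (z + 10)^2 * f(z) = 10z - 19
Step 4: d/dz[10z - 19] = 10

10


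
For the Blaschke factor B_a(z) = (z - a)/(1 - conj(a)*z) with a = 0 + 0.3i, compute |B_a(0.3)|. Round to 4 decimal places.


Step 1: Numerator z0 - a = 0.3 - (0 + 0.3i) = 0.3 - 0.3i
Step 2: Denominator 1 - conj(a)*z0 = 1 - (0 - 0.3i)*0.3 = 1 + 0.09i
Step 3: |z0 - a|^2 = 0.3^2 + (-0.3)^2 = 0.18; |1 - conj(a)*z0|^2 = 1^2 + 0.09^2 = 1.0081
Step 4: |B_a(0.3)| = sqrt(0.18 / 1.0081) = sqrt(0.178554)
Step 5: = 0.4226

0.4226


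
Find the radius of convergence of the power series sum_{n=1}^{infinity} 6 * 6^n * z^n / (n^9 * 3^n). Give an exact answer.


Step 1: General term a_n = 6 * 6^n / (n^9 * 3^n)
Step 2: By the root test, |a_n|^(1/n) = 6^(1/n) * 6 / (n^(9/n) * 3) -> 6/3 as n -> infinity (since 6^(1/n) -> 1 and n^(9/n) -> 1)
Step 3: R = 1/lim|a_n|^(1/n) = 3/6 = 1/2

1/2


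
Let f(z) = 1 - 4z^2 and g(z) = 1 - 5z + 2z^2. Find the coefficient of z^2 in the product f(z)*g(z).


Step 1: z^2 term in f*g comes from: (1)*(2z^2) + (0)*(-5z) + (-4z^2)*(1)
Step 2: = 2 + 0 - 4
Step 3: = -2

-2


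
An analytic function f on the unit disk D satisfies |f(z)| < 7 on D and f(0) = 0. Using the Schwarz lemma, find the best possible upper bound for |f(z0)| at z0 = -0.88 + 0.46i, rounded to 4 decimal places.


Step 1: g = f/7 maps D -> D with g(0) = 0, so by the Schwarz lemma |g(z)| <= |z|, i.e. |f(z)| <= 7|z|; this is sharp (f(z) = 7z).
Step 2: |z0|^2 = (-0.88)^2 + 0.46^2 = 0.986
Step 3: |z0| = sqrt(0.986) = 0.992975
Step 4: Best bound = 7 * |z0| = 7 * 0.992975 = 6.9508

6.9508


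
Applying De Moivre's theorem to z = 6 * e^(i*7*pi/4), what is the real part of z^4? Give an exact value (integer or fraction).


Step 1: By De Moivre's theorem, z^4 = 6^4 * e^(i*4*7*pi/4) = 1296 * (cos(7*pi) + i*sin(7*pi))
Step 2: |z|^4 = 6^4 = 1296
Step 3: Reduce the angle mod 2*pi: 7*pi - 6*pi = pi
Step 4: cos(pi) = -1
Step 5: Re(z^4) = 1296 * (-1) = -1296

-1296


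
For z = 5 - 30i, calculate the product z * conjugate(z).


Step 1: conj(z) = 5 + 30i
Step 2: z * conj(z) = 5^2 + (-30)^2
Step 3: = 25 + 900 = 925

925


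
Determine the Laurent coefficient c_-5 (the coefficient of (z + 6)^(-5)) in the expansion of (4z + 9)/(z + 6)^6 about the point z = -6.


Step 1: Write the numerator in powers of (z + 6): 4z + 9 = 4(z + 6) + (4*(-6) + 9) = 4(z + 6) - 15
Step 2: Divide by (z + 6)^6: f(z) = -15(z + 6)^(-6) + 4(z + 6)^(-5)
Step 3: This finite sum is the Laurent series of f about z = -6.
Step 4: Coefficient of (z + 6)^(-5) = coefficient of (z + 6) in the re-centred numerator = 4

4


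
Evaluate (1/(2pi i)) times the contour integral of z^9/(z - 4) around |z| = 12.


Step 1: f(z) = z^9, a = 4 is inside |z| = 12
Step 2: By Cauchy integral formula: (1/(2pi*i)) * integral = f(a)
Step 3: f(4) = 4^9 = 262144

262144


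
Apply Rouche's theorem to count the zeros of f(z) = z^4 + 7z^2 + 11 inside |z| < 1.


Step 1: On |z| = 1 the three terms have sizes |z^4| = 1^4 = 1, |7z^2| = 7*1^2 = 7, |11| = 11
Step 2: The dominant term is g(z) = 11; let h(z) = z^4 + 7z^2 so f = g + h
Step 3: On |z| = 1: |g| = 11 and |h| <= 1 + 7 = 8
Step 4: Since 11 > 8, |h| < |g| on |z| = 1, so by Rouche f has the same number of zeros as g inside |z| < 1
Step 5: g(z) = 11 is a nonzero constant with no zeros inside |z| < 1. Answer = 0

0


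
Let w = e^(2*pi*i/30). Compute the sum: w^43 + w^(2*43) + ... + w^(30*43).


Step 1: The sum sum_{j=1}^{n} w^(k*j) equals n if n | k, else 0.
Step 2: Here n = 30, k = 43
Step 3: Does n divide k? 30 | 43 -> False
Step 4: Sum = 0

0


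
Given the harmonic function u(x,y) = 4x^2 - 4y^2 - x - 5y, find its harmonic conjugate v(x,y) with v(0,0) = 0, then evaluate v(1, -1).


Step 1: v_x = -u_y = 8y + 5
Step 2: v_y = u_x = 8x - 1
Step 3: v = 8xy + 5x - y + C
Step 4: v(0,0) = 0 => C = 0
Step 5: v(1, -1) = -2

-2


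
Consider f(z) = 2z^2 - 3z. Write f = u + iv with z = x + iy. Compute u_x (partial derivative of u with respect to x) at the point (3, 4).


Step 1: f(z) = 2(x+iy)^2 - 3(x+iy) + 0
Step 2: u = 2(x^2 - y^2) - 3x + 0
Step 3: u_x = 4x - 3
Step 4: At (3, 4): u_x = 12 - 3 = 9

9


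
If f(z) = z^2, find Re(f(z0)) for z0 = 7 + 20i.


Step 1: z0 = 7 + 20i
Step 2: z0^2 = 7^2 - 20^2 + 280i
Step 3: real part = 49 - 400 = -351

-351


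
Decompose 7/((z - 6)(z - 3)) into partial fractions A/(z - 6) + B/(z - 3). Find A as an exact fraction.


Step 1: Multiply both sides by (z - 6) and set z = 6
Step 2: A = 7 / (6 - 3)
Step 3: A = 7 / 3
Step 4: A = 7/3

7/3


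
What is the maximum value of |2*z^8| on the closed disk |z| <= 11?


Step 1: On |z| = 11, |f(z)| = 2 * |z|^8 = 2 * 11^8
Step 2: By maximum modulus principle, maximum is on boundary.
Step 3: Maximum = 2 * 214358881 = 428717762

428717762


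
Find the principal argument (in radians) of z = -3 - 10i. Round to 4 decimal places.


Step 1: z = -3 - 10i
Step 2: arg(z) = atan2(-10, -3)
Step 3: arg(z) = -1.8623

-1.8623


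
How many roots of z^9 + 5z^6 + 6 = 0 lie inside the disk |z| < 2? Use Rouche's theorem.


Step 1: On |z| = 2 the three terms have sizes |z^9| = 2^9 = 512, |5z^6| = 5*2^6 = 320, |6| = 6
Step 2: The dominant term is g(z) = z^9; let h(z) = 5z^6 + 6 so f = g + h
Step 3: On |z| = 2: |g| = 512 and |h| <= 320 + 6 = 326
Step 4: Since 512 > 326, |h| < |g| on |z| = 2, so by Rouche f has the same number of zeros as g inside |z| < 2
Step 5: g(z) = z^9 has 9 zeros (all at the origin) inside |z| < 2. Answer = 9

9


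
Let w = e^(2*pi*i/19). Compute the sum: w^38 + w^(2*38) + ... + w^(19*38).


Step 1: The sum sum_{j=1}^{n} w^(k*j) equals n if n | k, else 0.
Step 2: Here n = 19, k = 38
Step 3: Does n divide k? 19 | 38 -> True
Step 4: Sum = 19

19


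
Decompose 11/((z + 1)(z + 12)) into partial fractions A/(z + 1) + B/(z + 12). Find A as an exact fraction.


Step 1: Multiply both sides by (z + 1) and set z = -1
Step 2: A = 11 / (-1 + 12)
Step 3: A = 11 / 11
Step 4: A = 1

1


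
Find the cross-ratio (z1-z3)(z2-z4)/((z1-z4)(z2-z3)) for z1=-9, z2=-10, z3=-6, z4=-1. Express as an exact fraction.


Step 1: (z1-z3)(z2-z4) = (-3) * (-9) = 27
Step 2: (z1-z4)(z2-z3) = (-8) * (-4) = 32
Step 3: Cross-ratio = 27/32 = 27/32

27/32


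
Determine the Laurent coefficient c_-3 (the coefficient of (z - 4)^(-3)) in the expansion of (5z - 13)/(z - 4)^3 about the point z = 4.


Step 1: Write the numerator in powers of (z - 4): 5z - 13 = 5(z - 4) + (5*4 - 13) = 5(z - 4) + 7
Step 2: Divide by (z - 4)^3: f(z) = 7(z - 4)^(-3) + 5(z - 4)^(-2)
Step 3: This finite sum is the Laurent series of f about z = 4.
Step 4: Coefficient of (z - 4)^(-3) = 5*4 - 13 = 7

7


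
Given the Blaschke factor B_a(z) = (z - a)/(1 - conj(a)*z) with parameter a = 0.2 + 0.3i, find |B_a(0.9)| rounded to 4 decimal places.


Step 1: Numerator z0 - a = 0.9 - (0.2 + 0.3i) = 0.7 - 0.3i
Step 2: Denominator 1 - conj(a)*z0 = 1 - (0.2 - 0.3i)*0.9 = 0.82 + 0.27i
Step 3: |z0 - a|^2 = 0.7^2 + (-0.3)^2 = 0.58; |1 - conj(a)*z0|^2 = 0.82^2 + 0.27^2 = 0.7453
Step 4: |B_a(0.9)| = sqrt(0.58 / 0.7453) = sqrt(0.77821)
Step 5: = 0.8822

0.8822
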